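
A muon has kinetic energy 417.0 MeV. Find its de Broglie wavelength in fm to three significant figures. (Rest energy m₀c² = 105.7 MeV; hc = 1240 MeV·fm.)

Total energy E = KE + m₀c² = 417.0 + 105.7 = 522.7 MeV.
(pc)² = E² − (m₀c²)² = (522.7)² − (105.7)² = 2.620 × 10⁵ MeV², so pc = 511.9 MeV.
λ = hc/(pc) = 1240 MeV·fm / 511.9 MeV = 2.42 fm.

λ = 2.42 fm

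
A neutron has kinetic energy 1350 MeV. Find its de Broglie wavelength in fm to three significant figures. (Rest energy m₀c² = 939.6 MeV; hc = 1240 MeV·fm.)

Total energy E = KE + m₀c² = 1350 + 939.6 = 2289.6 MeV.
(pc)² = E² − (m₀c²)² = (2289.6)² − (939.6)² = 4.359 × 10⁶ MeV², so pc = 2088 MeV.
λ = hc/(pc) = 1240 MeV·fm / 2088 MeV = 0.594 fm.

λ = 0.594 fm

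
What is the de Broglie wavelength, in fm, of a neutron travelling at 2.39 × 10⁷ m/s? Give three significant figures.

p = mv = 1.675 × 10⁻²⁷ × 2.39 × 10⁷ = 4.003 × 10⁻²⁰ kg·m/s.
λ = h/p = 6.626 × 10⁻³⁴ / 4.003 × 10⁻²⁰ = 1.66 × 10⁻¹⁴ m = 16.6 fm.

λ = 16.6 fm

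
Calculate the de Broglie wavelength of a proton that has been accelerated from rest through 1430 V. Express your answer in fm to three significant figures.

λ = 757 fm

KE = eV = 1.602 × 10⁻¹⁹ × 1430 = 2.291 × 10⁻¹⁶ J.
p = √(2mKE) = √(2 × 1.673 × 10⁻²⁷ × 2.291 × 10⁻¹⁶) = 8.755 × 10⁻²² kg·m/s.
λ = h/p = 6.626 × 10⁻³⁴ / 8.755 × 10⁻²² = 7.57 × 10⁻¹³ m = 757 fm.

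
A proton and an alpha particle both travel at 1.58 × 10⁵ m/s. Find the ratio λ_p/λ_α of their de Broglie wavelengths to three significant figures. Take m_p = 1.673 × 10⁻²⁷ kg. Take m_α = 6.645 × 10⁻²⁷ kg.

At fixed v, p = mv so λ = h/(mv) ∝ 1/m.
λ_p/λ_α = m_α/m_p = 6.645 × 10⁻²⁷/1.673 × 10⁻²⁷ = 3.97.

λ_p/λ_α = 3.97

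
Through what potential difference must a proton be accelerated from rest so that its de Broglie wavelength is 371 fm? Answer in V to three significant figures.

p = h/λ = 6.626 × 10⁻³⁴ / 3.710 × 10⁻¹³ = 1.786 × 10⁻²¹ kg·m/s.
KE = p²/(2m) = 9.533 × 10⁻¹⁶ J.
V = KE/e = 9.533 × 10⁻¹⁶ / (1.602 × 10⁻¹⁹) = 5950 V.

V = 5950 V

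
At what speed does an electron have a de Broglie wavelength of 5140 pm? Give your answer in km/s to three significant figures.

v = 142 km/s

p = h/λ = 6.626 × 10⁻³⁴ / 5.140 × 10⁻⁹ = 1.289 × 10⁻²⁵ kg·m/s.
v = p/m = 1.289 × 10⁻²⁵ / 9.109 × 10⁻³¹ = 1.42 × 10⁵ m/s = 142 km/s.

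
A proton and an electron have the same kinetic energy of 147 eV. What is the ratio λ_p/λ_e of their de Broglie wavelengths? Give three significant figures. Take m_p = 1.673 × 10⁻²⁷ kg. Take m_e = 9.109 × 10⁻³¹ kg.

λ_p/λ_e = 0.0233

At fixed KE, p = √(2mKE) so λ = h/p ∝ 1/√m.
λ_p/λ_e = √(m_e/m_p) = √(9.109 × 10⁻³¹/1.673 × 10⁻²⁷) = √(5.445 × 10⁻⁴) = 0.0233.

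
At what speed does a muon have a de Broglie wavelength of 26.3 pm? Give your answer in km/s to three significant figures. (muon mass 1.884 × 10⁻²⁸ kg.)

v = 134 km/s

p = h/λ = 6.626 × 10⁻³⁴ / 2.630 × 10⁻¹¹ = 2.519 × 10⁻²³ kg·m/s.
v = p/m = 2.519 × 10⁻²³ / 1.884 × 10⁻²⁸ = 1.34 × 10⁵ m/s = 134 km/s.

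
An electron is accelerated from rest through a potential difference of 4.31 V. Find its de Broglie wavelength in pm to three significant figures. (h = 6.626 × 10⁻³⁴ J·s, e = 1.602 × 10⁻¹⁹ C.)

KE = eV = 1.602 × 10⁻¹⁹ × 4.310 = 6.905 × 10⁻¹⁹ J.
p = √(2mKE) = √(2 × 9.109 × 10⁻³¹ × 6.905 × 10⁻¹⁹) = 1.122 × 10⁻²⁴ kg·m/s.
λ = h/p = 6.626 × 10⁻³⁴ / 1.122 × 10⁻²⁴ = 5.91 × 10⁻¹⁰ m = 591 pm.

λ = 591 pm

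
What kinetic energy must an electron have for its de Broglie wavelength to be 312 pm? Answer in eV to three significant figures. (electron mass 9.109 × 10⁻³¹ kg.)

KE = 15.5 eV

p = h/λ = 6.626 × 10⁻³⁴ / 3.120 × 10⁻¹⁰ = 2.124 × 10⁻²⁴ kg·m/s.
KE = p²/(2m) = (2.124 × 10⁻²⁴)² / (2 × 9.109 × 10⁻³¹) = 2.476 × 10⁻¹⁸ J = 15.5 eV.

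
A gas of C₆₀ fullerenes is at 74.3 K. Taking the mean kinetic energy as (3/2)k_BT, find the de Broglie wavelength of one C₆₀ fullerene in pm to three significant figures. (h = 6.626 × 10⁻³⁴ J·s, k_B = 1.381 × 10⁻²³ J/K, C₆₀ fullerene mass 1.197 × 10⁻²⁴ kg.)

λ = 10.9 pm

KE = (3/2)k_BT = 1.5 × 1.381 × 10⁻²³ × 74.3 = 1.539 × 10⁻²¹ J.
p = √(2mKE) = √(2 × 1.197 × 10⁻²⁴ × 1.539 × 10⁻²¹) = 6.070 × 10⁻²³ kg·m/s.
λ = h/p = 1.09 × 10⁻¹¹ m = 10.9 pm.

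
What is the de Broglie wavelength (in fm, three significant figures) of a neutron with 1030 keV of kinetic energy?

KE = 1030 keV = 1.650 × 10⁻¹³ J.
p = √(2mKE) = √(2 × 1.675 × 10⁻²⁷ × 1.650 × 10⁻¹³) = 2.351 × 10⁻²⁰ kg·m/s.
λ = h/p = 6.626 × 10⁻³⁴ / 2.351 × 10⁻²⁰ = 2.82 × 10⁻¹⁴ m = 28.2 fm.

λ = 28.2 fm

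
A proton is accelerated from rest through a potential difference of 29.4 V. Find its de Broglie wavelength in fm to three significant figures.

KE = eV = 1.602 × 10⁻¹⁹ × 29.40 = 4.710 × 10⁻¹⁸ J.
p = √(2mKE) = √(2 × 1.673 × 10⁻²⁷ × 4.710 × 10⁻¹⁸) = 1.255 × 10⁻²² kg·m/s.
λ = h/p = 6.626 × 10⁻³⁴ / 1.255 × 10⁻²² = 5.28 × 10⁻¹² m = 5280 fm.

λ = 5280 fm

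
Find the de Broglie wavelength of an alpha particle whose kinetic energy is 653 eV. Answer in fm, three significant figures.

KE = 653 eV = 1.046 × 10⁻¹⁶ J.
p = √(2mKE) = √(2 × 6.645 × 10⁻²⁷ × 1.046 × 10⁻¹⁶) = 1.179 × 10⁻²¹ kg·m/s.
λ = h/p = 6.626 × 10⁻³⁴ / 1.179 × 10⁻²¹ = 5.62 × 10⁻¹³ m = 562 fm.

λ = 562 fm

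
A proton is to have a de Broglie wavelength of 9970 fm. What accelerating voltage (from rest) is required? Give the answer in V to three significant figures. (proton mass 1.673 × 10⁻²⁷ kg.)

p = h/λ = 6.626 × 10⁻³⁴ / 9.970 × 10⁻¹² = 6.646 × 10⁻²³ kg·m/s.
KE = p²/(2m) = 1.320 × 10⁻¹⁸ J.
V = KE/e = 1.320 × 10⁻¹⁸ / (1.602 × 10⁻¹⁹) = 8.24 V.

V = 8.24 V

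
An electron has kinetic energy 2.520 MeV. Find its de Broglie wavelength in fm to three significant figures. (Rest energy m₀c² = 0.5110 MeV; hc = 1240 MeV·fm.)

λ = 415 fm

Total energy E = KE + m₀c² = 2.520 + 0.5110 = 3.0310 MeV.
(pc)² = E² − (m₀c²)² = (3.0310)² − (0.5110)² = 8.926 MeV², so pc = 2.988 MeV.
λ = hc/(pc) = 1240 MeV·fm / 2.988 MeV = 415 fm.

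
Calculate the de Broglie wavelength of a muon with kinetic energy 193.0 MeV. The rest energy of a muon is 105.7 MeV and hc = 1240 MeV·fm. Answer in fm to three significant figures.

λ = 4.44 fm

Total energy E = KE + m₀c² = 193.0 + 105.7 = 298.7 MeV.
(pc)² = E² − (m₀c²)² = (298.7)² − (105.7)² = 7.805 × 10⁴ MeV², so pc = 279.4 MeV.
λ = hc/(pc) = 1240 MeV·fm / 279.4 MeV = 4.44 fm.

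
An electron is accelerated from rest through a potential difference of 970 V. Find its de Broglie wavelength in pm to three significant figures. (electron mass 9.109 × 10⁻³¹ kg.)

λ = 39.4 pm

KE = eV = 1.602 × 10⁻¹⁹ × 970.0 = 1.554 × 10⁻¹⁶ J.
p = √(2mKE) = √(2 × 9.109 × 10⁻³¹ × 1.554 × 10⁻¹⁶) = 1.683 × 10⁻²³ kg·m/s.
λ = h/p = 6.626 × 10⁻³⁴ / 1.683 × 10⁻²³ = 3.94 × 10⁻¹¹ m = 39.4 pm.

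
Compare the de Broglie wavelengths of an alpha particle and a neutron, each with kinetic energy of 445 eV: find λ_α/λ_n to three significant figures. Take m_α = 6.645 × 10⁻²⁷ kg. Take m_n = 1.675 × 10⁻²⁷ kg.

λ_α/λ_n = 0.502

At fixed KE, p = √(2mKE) so λ = h/p ∝ 1/√m.
λ_α/λ_n = √(m_n/m_α) = √(1.675 × 10⁻²⁷/6.645 × 10⁻²⁷) = √(0.2521) = 0.502.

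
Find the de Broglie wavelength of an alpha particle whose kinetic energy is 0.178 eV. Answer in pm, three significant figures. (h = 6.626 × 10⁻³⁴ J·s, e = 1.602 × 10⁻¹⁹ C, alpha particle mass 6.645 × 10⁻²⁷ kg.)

λ = 34.0 pm

KE = 0.178 eV = 2.852 × 10⁻²⁰ J.
p = √(2mKE) = √(2 × 6.645 × 10⁻²⁷ × 2.852 × 10⁻²⁰) = 1.947 × 10⁻²³ kg·m/s.
λ = h/p = 6.626 × 10⁻³⁴ / 1.947 × 10⁻²³ = 3.40 × 10⁻¹¹ m = 34.0 pm.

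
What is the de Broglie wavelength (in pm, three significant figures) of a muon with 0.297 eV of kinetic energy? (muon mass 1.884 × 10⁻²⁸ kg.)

λ = 156 pm

KE = 0.297 eV = 4.758 × 10⁻²⁰ J.
p = √(2mKE) = √(2 × 1.884 × 10⁻²⁸ × 4.758 × 10⁻²⁰) = 4.234 × 10⁻²⁴ kg·m/s.
λ = h/p = 6.626 × 10⁻³⁴ / 4.234 × 10⁻²⁴ = 1.56 × 10⁻¹⁰ m = 156 pm.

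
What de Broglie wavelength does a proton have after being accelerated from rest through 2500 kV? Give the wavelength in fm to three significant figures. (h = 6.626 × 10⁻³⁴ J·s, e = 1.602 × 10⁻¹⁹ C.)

λ = 18.1 fm

KE = eV = 1.602 × 10⁻¹⁹ × 2.500 × 10⁶ = 4.005 × 10⁻¹³ J.
p = √(2mKE) = √(2 × 1.673 × 10⁻²⁷ × 4.005 × 10⁻¹³) = 3.661 × 10⁻²⁰ kg·m/s.
λ = h/p = 6.626 × 10⁻³⁴ / 3.661 × 10⁻²⁰ = 1.81 × 10⁻¹⁴ m = 18.1 fm.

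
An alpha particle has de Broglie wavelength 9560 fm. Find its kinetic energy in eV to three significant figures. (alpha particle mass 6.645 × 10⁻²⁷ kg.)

KE = 2.26 eV

p = h/λ = 6.626 × 10⁻³⁴ / 9.560 × 10⁻¹² = 6.931 × 10⁻²³ kg·m/s.
KE = p²/(2m) = (6.931 × 10⁻²³)² / (2 × 6.645 × 10⁻²⁷) = 3.615 × 10⁻¹⁹ J = 2.26 eV.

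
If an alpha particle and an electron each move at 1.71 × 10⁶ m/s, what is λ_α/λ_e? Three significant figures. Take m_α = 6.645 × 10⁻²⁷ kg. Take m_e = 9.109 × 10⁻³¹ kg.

At fixed v, p = mv so λ = h/(mv) ∝ 1/m.
λ_α/λ_e = m_e/m_α = 9.109 × 10⁻³¹/6.645 × 10⁻²⁷ = 1.37 × 10⁻⁴.

λ_α/λ_e = 1.37 × 10⁻⁴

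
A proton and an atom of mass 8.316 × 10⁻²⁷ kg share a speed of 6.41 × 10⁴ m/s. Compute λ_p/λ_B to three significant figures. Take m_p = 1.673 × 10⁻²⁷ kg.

λ_p/λ_B = 4.97

At fixed v, p = mv so λ = h/(mv) ∝ 1/m.
λ_p/λ_B = m_B/m_p = 8.316 × 10⁻²⁷/1.673 × 10⁻²⁷ = 4.97.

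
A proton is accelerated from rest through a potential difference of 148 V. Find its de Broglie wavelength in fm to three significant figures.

KE = eV = 1.602 × 10⁻¹⁹ × 148.0 = 2.371 × 10⁻¹⁷ J.
p = √(2mKE) = √(2 × 1.673 × 10⁻²⁷ × 2.371 × 10⁻¹⁷) = 2.817 × 10⁻²² kg·m/s.
λ = h/p = 6.626 × 10⁻³⁴ / 2.817 × 10⁻²² = 2.35 × 10⁻¹² m = 2350 fm.

λ = 2350 fm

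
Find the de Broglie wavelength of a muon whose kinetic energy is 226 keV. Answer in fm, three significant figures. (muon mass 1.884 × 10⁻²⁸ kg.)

λ = 179 fm

KE = 226 keV = 3.621 × 10⁻¹⁴ J.
p = √(2mKE) = √(2 × 1.884 × 10⁻²⁸ × 3.621 × 10⁻¹⁴) = 3.694 × 10⁻²¹ kg·m/s.
λ = h/p = 6.626 × 10⁻³⁴ / 3.694 × 10⁻²¹ = 1.79 × 10⁻¹³ m = 179 fm.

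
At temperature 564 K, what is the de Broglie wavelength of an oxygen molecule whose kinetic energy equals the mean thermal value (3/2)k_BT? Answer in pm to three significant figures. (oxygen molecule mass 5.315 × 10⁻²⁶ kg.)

λ = 18.8 pm

KE = (3/2)k_BT = 1.5 × 1.381 × 10⁻²³ × 564 = 1.168 × 10⁻²⁰ J.
p = √(2mKE) = √(2 × 5.315 × 10⁻²⁶ × 1.168 × 10⁻²⁰) = 3.524 × 10⁻²³ kg·m/s.
λ = h/p = 1.88 × 10⁻¹¹ m = 18.8 pm.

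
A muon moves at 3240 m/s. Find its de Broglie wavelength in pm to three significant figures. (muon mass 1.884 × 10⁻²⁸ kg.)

λ = 1090 pm

p = mv = 1.884 × 10⁻²⁸ × 3240 = 6.104 × 10⁻²⁵ kg·m/s.
λ = h/p = 6.626 × 10⁻³⁴ / 6.104 × 10⁻²⁵ = 1.09 × 10⁻⁹ m = 1090 pm.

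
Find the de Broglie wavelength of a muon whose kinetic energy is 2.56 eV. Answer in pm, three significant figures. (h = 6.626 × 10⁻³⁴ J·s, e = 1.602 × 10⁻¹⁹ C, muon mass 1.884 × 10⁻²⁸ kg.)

λ = 53.3 pm

KE = 2.56 eV = 4.101 × 10⁻¹⁹ J.
p = √(2mKE) = √(2 × 1.884 × 10⁻²⁸ × 4.101 × 10⁻¹⁹) = 1.243 × 10⁻²³ kg·m/s.
λ = h/p = 6.626 × 10⁻³⁴ / 1.243 × 10⁻²³ = 5.33 × 10⁻¹¹ m = 53.3 pm.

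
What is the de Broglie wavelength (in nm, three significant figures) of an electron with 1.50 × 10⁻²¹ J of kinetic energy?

λ = 12.7 nm

p = √(2mKE) = √(2 × 9.109 × 10⁻³¹ × 1.500 × 10⁻²¹) = 5.228 × 10⁻²⁶ kg·m/s.
λ = h/p = 6.626 × 10⁻³⁴ / 5.228 × 10⁻²⁶ = 1.27 × 10⁻⁸ m = 12.7 nm.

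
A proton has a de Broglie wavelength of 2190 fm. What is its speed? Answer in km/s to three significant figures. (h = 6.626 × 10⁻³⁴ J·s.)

v = 181 km/s

p = h/λ = 6.626 × 10⁻³⁴ / 2.190 × 10⁻¹² = 3.026 × 10⁻²² kg·m/s.
v = p/m = 3.026 × 10⁻²² / 1.673 × 10⁻²⁷ = 1.81 × 10⁵ m/s = 181 km/s.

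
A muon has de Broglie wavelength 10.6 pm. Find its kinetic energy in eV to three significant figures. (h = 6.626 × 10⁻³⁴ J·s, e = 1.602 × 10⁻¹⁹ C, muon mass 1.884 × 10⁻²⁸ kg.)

KE = 64.7 eV

p = h/λ = 6.626 × 10⁻³⁴ / 1.060 × 10⁻¹¹ = 6.251 × 10⁻²³ kg·m/s.
KE = p²/(2m) = (6.251 × 10⁻²³)² / (2 × 1.884 × 10⁻²⁸) = 1.037 × 10⁻¹⁷ J = 64.7 eV.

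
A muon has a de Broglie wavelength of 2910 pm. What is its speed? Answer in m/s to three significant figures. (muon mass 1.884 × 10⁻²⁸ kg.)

v = 1210 m/s

p = h/λ = 6.626 × 10⁻³⁴ / 2.910 × 10⁻⁹ = 2.277 × 10⁻²⁵ kg·m/s.
v = p/m = 2.277 × 10⁻²⁵ / 1.884 × 10⁻²⁸ = 1.21 × 10³ m/s = 1210 m/s.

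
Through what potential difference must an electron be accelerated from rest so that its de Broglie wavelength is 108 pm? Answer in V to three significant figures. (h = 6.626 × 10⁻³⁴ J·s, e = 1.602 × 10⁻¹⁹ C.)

p = h/λ = 6.626 × 10⁻³⁴ / 1.080 × 10⁻¹⁰ = 6.135 × 10⁻²⁴ kg·m/s.
KE = p²/(2m) = 2.066 × 10⁻¹⁷ J.
V = KE/e = 2.066 × 10⁻¹⁷ / (1.602 × 10⁻¹⁹) = 129 V.

V = 129 V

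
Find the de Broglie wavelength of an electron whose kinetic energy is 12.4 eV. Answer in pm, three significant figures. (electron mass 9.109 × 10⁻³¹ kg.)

λ = 348 pm

KE = 12.4 eV = 1.986 × 10⁻¹⁸ J.
p = √(2mKE) = √(2 × 9.109 × 10⁻³¹ × 1.986 × 10⁻¹⁸) = 1.902 × 10⁻²⁴ kg·m/s.
λ = h/p = 6.626 × 10⁻³⁴ / 1.902 × 10⁻²⁴ = 3.48 × 10⁻¹⁰ m = 348 pm.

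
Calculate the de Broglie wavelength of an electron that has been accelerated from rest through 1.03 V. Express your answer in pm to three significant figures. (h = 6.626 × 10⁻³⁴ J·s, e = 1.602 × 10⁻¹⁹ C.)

KE = eV = 1.602 × 10⁻¹⁹ × 1.030 = 1.650 × 10⁻¹⁹ J.
p = √(2mKE) = √(2 × 9.109 × 10⁻³¹ × 1.650 × 10⁻¹⁹) = 5.483 × 10⁻²⁵ kg·m/s.
λ = h/p = 6.626 × 10⁻³⁴ / 5.483 × 10⁻²⁵ = 1.21 × 10⁻⁹ m = 1210 pm.

λ = 1210 pm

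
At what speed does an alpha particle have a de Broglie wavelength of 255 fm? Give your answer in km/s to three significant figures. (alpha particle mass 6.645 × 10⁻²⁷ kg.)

p = h/λ = 6.626 × 10⁻³⁴ / 2.550 × 10⁻¹³ = 2.598 × 10⁻²¹ kg·m/s.
v = p/m = 2.598 × 10⁻²¹ / 6.645 × 10⁻²⁷ = 3.91 × 10⁵ m/s = 391 km/s.

v = 391 km/s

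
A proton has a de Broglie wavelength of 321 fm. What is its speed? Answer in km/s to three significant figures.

p = h/λ = 6.626 × 10⁻³⁴ / 3.210 × 10⁻¹³ = 2.064 × 10⁻²¹ kg·m/s.
v = p/m = 2.064 × 10⁻²¹ / 1.673 × 10⁻²⁷ = 1.23 × 10⁶ m/s = 1230 km/s.

v = 1230 km/s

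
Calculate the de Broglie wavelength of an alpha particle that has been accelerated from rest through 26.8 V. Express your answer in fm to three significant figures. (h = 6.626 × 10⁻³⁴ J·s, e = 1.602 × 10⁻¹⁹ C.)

KE = 2eV = 2 × 1.602 × 10⁻¹⁹ × 26.80 = 8.587 × 10⁻¹⁸ J.
p = √(2mKE) = √(2 × 6.645 × 10⁻²⁷ × 8.587 × 10⁻¹⁸) = 3.378 × 10⁻²² kg·m/s.
λ = h/p = 6.626 × 10⁻³⁴ / 3.378 × 10⁻²² = 1.96 × 10⁻¹² m = 1960 fm.

λ = 1960 fm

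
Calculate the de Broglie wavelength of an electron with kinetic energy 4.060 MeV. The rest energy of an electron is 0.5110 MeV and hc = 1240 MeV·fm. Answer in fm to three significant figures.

Total energy E = KE + m₀c² = 4.060 + 0.5110 = 4.5710 MeV.
(pc)² = E² − (m₀c²)² = (4.5710)² − (0.5110)² = 20.63 MeV², so pc = 4.542 MeV.
λ = hc/(pc) = 1240 MeV·fm / 4.542 MeV = 273 fm.

λ = 273 fm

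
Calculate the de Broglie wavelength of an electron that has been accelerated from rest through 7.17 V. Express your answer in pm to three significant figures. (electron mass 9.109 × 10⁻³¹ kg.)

λ = 458 pm

KE = eV = 1.602 × 10⁻¹⁹ × 7.170 = 1.149 × 10⁻¹⁸ J.
p = √(2mKE) = √(2 × 9.109 × 10⁻³¹ × 1.149 × 10⁻¹⁸) = 1.447 × 10⁻²⁴ kg·m/s.
λ = h/p = 6.626 × 10⁻³⁴ / 1.447 × 10⁻²⁴ = 4.58 × 10⁻¹⁰ m = 458 pm.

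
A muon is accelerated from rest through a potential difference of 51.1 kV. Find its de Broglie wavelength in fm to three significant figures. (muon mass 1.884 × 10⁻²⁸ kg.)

KE = eV = 1.602 × 10⁻¹⁹ × 5.110 × 10⁴ = 8.186 × 10⁻¹⁵ J.
p = √(2mKE) = √(2 × 1.884 × 10⁻²⁸ × 8.186 × 10⁻¹⁵) = 1.756 × 10⁻²¹ kg·m/s.
λ = h/p = 6.626 × 10⁻³⁴ / 1.756 × 10⁻²¹ = 3.77 × 10⁻¹³ m = 377 fm.

λ = 377 fm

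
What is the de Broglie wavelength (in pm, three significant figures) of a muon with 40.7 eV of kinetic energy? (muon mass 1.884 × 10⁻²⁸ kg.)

λ = 13.4 pm

KE = 40.7 eV = 6.520 × 10⁻¹⁸ J.
p = √(2mKE) = √(2 × 1.884 × 10⁻²⁸ × 6.520 × 10⁻¹⁸) = 4.957 × 10⁻²³ kg·m/s.
λ = h/p = 6.626 × 10⁻³⁴ / 4.957 × 10⁻²³ = 1.34 × 10⁻¹¹ m = 13.4 pm.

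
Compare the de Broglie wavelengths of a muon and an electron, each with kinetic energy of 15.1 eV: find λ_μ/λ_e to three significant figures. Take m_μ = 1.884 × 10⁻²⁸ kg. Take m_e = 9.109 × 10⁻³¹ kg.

At fixed KE, p = √(2mKE) so λ = h/p ∝ 1/√m.
λ_μ/λ_e = √(m_e/m_μ) = √(9.109 × 10⁻³¹/1.884 × 10⁻²⁸) = √(4.835 × 10⁻³) = 0.0695.

λ_μ/λ_e = 0.0695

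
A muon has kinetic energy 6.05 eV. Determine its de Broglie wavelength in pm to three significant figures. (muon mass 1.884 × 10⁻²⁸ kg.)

KE = 6.05 eV = 9.692 × 10⁻¹⁹ J.
p = √(2mKE) = √(2 × 1.884 × 10⁻²⁸ × 9.692 × 10⁻¹⁹) = 1.911 × 10⁻²³ kg·m/s.
λ = h/p = 6.626 × 10⁻³⁴ / 1.911 × 10⁻²³ = 3.47 × 10⁻¹¹ m = 34.7 pm.

λ = 34.7 pm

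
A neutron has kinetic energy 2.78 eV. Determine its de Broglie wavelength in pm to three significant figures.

λ = 17.2 pm

KE = 2.78 eV = 4.454 × 10⁻¹⁹ J.
p = √(2mKE) = √(2 × 1.675 × 10⁻²⁷ × 4.454 × 10⁻¹⁹) = 3.863 × 10⁻²³ kg·m/s.
λ = h/p = 6.626 × 10⁻³⁴ / 3.863 × 10⁻²³ = 1.72 × 10⁻¹¹ m = 17.2 pm.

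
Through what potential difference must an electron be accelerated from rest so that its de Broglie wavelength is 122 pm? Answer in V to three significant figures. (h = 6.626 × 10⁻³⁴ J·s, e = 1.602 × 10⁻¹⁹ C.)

V = 101 V

p = h/λ = 6.626 × 10⁻³⁴ / 1.220 × 10⁻¹⁰ = 5.431 × 10⁻²⁴ kg·m/s.
KE = p²/(2m) = 1.619 × 10⁻¹⁷ J.
V = KE/e = 1.619 × 10⁻¹⁷ / (1.602 × 10⁻¹⁹) = 101 V.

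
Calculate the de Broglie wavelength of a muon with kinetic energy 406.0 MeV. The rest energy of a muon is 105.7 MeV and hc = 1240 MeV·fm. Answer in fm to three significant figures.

Total energy E = KE + m₀c² = 406.0 + 105.7 = 511.7 MeV.
(pc)² = E² − (m₀c²)² = (511.7)² − (105.7)² = 2.507 × 10⁵ MeV², so pc = 500.7 MeV.
λ = hc/(pc) = 1240 MeV·fm / 500.7 MeV = 2.48 fm.

λ = 2.48 fm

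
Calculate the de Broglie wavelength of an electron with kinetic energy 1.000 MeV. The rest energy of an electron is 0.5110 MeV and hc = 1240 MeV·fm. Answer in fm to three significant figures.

Total energy E = KE + m₀c² = 1.000 + 0.5110 = 1.5110 MeV.
(pc)² = E² − (m₀c²)² = (1.5110)² − (0.5110)² = 2.022 MeV², so pc = 1.422 MeV.
λ = hc/(pc) = 1240 MeV·fm / 1.422 MeV = 872 fm.

λ = 872 fm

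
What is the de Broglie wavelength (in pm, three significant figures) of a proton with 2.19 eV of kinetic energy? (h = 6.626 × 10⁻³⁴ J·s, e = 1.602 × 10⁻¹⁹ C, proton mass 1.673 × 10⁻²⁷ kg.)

KE = 2.19 eV = 3.508 × 10⁻¹⁹ J.
p = √(2mKE) = √(2 × 1.673 × 10⁻²⁷ × 3.508 × 10⁻¹⁹) = 3.426 × 10⁻²³ kg·m/s.
λ = h/p = 6.626 × 10⁻³⁴ / 3.426 × 10⁻²³ = 1.93 × 10⁻¹¹ m = 19.3 pm.

λ = 19.3 pm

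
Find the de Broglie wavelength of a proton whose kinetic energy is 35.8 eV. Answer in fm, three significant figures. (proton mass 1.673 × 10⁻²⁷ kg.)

KE = 35.8 eV = 5.735 × 10⁻¹⁸ J.
p = √(2mKE) = √(2 × 1.673 × 10⁻²⁷ × 5.735 × 10⁻¹⁸) = 1.385 × 10⁻²² kg·m/s.
λ = h/p = 6.626 × 10⁻³⁴ / 1.385 × 10⁻²² = 4.78 × 10⁻¹² m = 4780 fm.

λ = 4780 fm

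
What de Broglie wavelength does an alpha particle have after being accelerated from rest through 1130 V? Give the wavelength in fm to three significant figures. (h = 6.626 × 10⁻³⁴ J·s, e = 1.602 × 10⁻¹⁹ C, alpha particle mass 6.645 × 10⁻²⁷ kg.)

KE = 2eV = 2 × 1.602 × 10⁻¹⁹ × 1130 = 3.621 × 10⁻¹⁶ J.
p = √(2mKE) = √(2 × 6.645 × 10⁻²⁷ × 3.621 × 10⁻¹⁶) = 2.194 × 10⁻²¹ kg·m/s.
λ = h/p = 6.626 × 10⁻³⁴ / 2.194 × 10⁻²¹ = 3.02 × 10⁻¹³ m = 302 fm.

λ = 302 fm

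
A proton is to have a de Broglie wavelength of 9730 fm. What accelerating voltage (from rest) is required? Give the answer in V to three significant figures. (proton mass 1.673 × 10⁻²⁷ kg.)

p = h/λ = 6.626 × 10⁻³⁴ / 9.730 × 10⁻¹² = 6.810 × 10⁻²³ kg·m/s.
KE = p²/(2m) = 1.386 × 10⁻¹⁸ J.
V = KE/e = 1.386 × 10⁻¹⁸ / (1.602 × 10⁻¹⁹) = 8.65 V.

V = 8.65 V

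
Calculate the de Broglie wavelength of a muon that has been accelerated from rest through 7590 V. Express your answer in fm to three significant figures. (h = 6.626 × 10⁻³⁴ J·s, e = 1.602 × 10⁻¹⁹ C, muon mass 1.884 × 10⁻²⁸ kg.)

λ = 979 fm

KE = eV = 1.602 × 10⁻¹⁹ × 7590 = 1.216 × 10⁻¹⁵ J.
p = √(2mKE) = √(2 × 1.884 × 10⁻²⁸ × 1.216 × 10⁻¹⁵) = 6.769 × 10⁻²² kg·m/s.
λ = h/p = 6.626 × 10⁻³⁴ / 6.769 × 10⁻²² = 9.79 × 10⁻¹³ m = 979 fm.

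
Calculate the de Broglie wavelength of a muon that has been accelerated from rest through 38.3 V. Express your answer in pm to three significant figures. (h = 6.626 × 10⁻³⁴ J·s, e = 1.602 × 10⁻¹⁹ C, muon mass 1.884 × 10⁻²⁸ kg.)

KE = eV = 1.602 × 10⁻¹⁹ × 38.30 = 6.136 × 10⁻¹⁸ J.
p = √(2mKE) = √(2 × 1.884 × 10⁻²⁸ × 6.136 × 10⁻¹⁸) = 4.808 × 10⁻²³ kg·m/s.
λ = h/p = 6.626 × 10⁻³⁴ / 4.808 × 10⁻²³ = 1.38 × 10⁻¹¹ m = 13.8 pm.

λ = 13.8 pm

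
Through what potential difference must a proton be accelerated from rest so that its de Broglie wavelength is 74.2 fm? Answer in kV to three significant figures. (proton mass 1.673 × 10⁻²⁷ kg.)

V = 149 kV

p = h/λ = 6.626 × 10⁻³⁴ / 7.420 × 10⁻¹⁴ = 8.930 × 10⁻²¹ kg·m/s.
KE = p²/(2m) = 2.383 × 10⁻¹⁴ J.
V = KE/e = 2.383 × 10⁻¹⁴ / (1.602 × 10⁻¹⁹) = 149 kV.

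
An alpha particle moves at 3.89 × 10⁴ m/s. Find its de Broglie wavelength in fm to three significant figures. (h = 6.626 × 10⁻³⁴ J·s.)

p = mv = 6.645 × 10⁻²⁷ × 3.89 × 10⁴ = 2.585 × 10⁻²² kg·m/s.
λ = h/p = 6.626 × 10⁻³⁴ / 2.585 × 10⁻²² = 2.56 × 10⁻¹² m = 2560 fm.

λ = 2560 fm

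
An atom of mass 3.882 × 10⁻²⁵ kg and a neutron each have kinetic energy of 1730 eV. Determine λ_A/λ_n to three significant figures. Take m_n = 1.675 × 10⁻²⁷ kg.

λ_A/λ_n = 0.0657

At fixed KE, p = √(2mKE) so λ = h/p ∝ 1/√m.
λ_A/λ_n = √(m_n/m_A) = √(1.675 × 10⁻²⁷/3.882 × 10⁻²⁵) = √(4.315 × 10⁻³) = 0.0657.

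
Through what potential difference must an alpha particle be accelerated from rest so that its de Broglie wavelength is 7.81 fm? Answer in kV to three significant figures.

p = h/λ = 6.626 × 10⁻³⁴ / 7.810 × 10⁻¹⁵ = 8.484 × 10⁻²⁰ kg·m/s.
KE = p²/(2m) = 5.416 × 10⁻¹³ J.
V = KE/2e = 5.416 × 10⁻¹³ / (2 × 1.602 × 10⁻¹⁹) = 1690 kV.

V = 1690 kV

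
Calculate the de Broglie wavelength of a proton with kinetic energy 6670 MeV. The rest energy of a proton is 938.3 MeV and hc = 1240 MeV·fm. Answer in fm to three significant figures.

λ = 0.164 fm

Total energy E = KE + m₀c² = 6670 + 938.3 = 7608.3 MeV.
(pc)² = E² − (m₀c²)² = (7608.3)² − (938.3)² = 5.701 × 10⁷ MeV², so pc = 7550 MeV.
λ = hc/(pc) = 1240 MeV·fm / 7550 MeV = 0.164 fm.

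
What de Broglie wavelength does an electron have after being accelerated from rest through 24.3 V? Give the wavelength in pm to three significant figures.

KE = eV = 1.602 × 10⁻¹⁹ × 24.30 = 3.893 × 10⁻¹⁸ J.
p = √(2mKE) = √(2 × 9.109 × 10⁻³¹ × 3.893 × 10⁻¹⁸) = 2.663 × 10⁻²⁴ kg·m/s.
λ = h/p = 6.626 × 10⁻³⁴ / 2.663 × 10⁻²⁴ = 2.49 × 10⁻¹⁰ m = 249 pm.

λ = 249 pm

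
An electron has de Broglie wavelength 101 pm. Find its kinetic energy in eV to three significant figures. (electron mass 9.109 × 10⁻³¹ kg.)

p = h/λ = 6.626 × 10⁻³⁴ / 1.010 × 10⁻¹⁰ = 6.560 × 10⁻²⁴ kg·m/s.
KE = p²/(2m) = (6.560 × 10⁻²⁴)² / (2 × 9.109 × 10⁻³¹) = 2.362 × 10⁻¹⁷ J = 147 eV.

KE = 147 eV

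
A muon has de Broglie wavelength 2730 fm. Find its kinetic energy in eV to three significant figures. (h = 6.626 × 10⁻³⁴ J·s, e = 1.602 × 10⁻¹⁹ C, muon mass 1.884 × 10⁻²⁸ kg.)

p = h/λ = 6.626 × 10⁻³⁴ / 2.730 × 10⁻¹² = 2.427 × 10⁻²² kg·m/s.
KE = p²/(2m) = (2.427 × 10⁻²²)² / (2 × 1.884 × 10⁻²⁸) = 1.563 × 10⁻¹⁶ J = 976 eV.

KE = 976 eV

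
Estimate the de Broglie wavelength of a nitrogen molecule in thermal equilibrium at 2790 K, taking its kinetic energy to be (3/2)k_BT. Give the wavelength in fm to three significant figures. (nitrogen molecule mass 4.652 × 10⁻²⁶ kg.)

KE = (3/2)k_BT = 1.5 × 1.381 × 10⁻²³ × 2790 = 5.779 × 10⁻²⁰ J.
p = √(2mKE) = √(2 × 4.652 × 10⁻²⁶ × 5.779 × 10⁻²⁰) = 7.333 × 10⁻²³ kg·m/s.
λ = h/p = 9.04 × 10⁻¹² m = 9040 fm.

λ = 9040 fm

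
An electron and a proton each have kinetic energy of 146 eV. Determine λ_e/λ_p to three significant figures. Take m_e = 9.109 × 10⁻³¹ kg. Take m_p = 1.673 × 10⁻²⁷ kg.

λ_e/λ_p = 42.9

At fixed KE, p = √(2mKE) so λ = h/p ∝ 1/√m.
λ_e/λ_p = √(m_p/m_e) = √(1.673 × 10⁻²⁷/9.109 × 10⁻³¹) = √(1837) = 42.9.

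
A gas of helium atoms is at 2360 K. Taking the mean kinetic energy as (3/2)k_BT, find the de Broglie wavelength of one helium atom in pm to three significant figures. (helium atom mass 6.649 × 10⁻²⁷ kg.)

KE = (3/2)k_BT = 1.5 × 1.381 × 10⁻²³ × 2360 = 4.889 × 10⁻²⁰ J.
p = √(2mKE) = √(2 × 6.649 × 10⁻²⁷ × 4.889 × 10⁻²⁰) = 2.550 × 10⁻²³ kg·m/s.
λ = h/p = 2.60 × 10⁻¹¹ m = 26.0 pm.

λ = 26.0 pm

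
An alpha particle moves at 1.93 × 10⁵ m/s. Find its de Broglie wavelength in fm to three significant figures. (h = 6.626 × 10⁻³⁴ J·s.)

p = mv = 6.645 × 10⁻²⁷ × 1.93 × 10⁵ = 1.282 × 10⁻²¹ kg·m/s.
λ = h/p = 6.626 × 10⁻³⁴ / 1.282 × 10⁻²¹ = 5.17 × 10⁻¹³ m = 517 fm.

λ = 517 fm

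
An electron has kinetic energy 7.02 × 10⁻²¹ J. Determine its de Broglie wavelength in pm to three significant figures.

p = √(2mKE) = √(2 × 9.109 × 10⁻³¹ × 7.020 × 10⁻²¹) = 1.131 × 10⁻²⁵ kg·m/s.
λ = h/p = 6.626 × 10⁻³⁴ / 1.131 × 10⁻²⁵ = 5.86 × 10⁻⁹ m = 5860 pm.

λ = 5860 pm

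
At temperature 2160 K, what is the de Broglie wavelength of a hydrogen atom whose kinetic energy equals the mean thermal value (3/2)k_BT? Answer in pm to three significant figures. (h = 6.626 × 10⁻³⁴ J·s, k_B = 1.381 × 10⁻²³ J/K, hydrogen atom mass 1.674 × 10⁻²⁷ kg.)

KE = (3/2)k_BT = 1.5 × 1.381 × 10⁻²³ × 2160 = 4.474 × 10⁻²⁰ J.
p = √(2mKE) = √(2 × 1.674 × 10⁻²⁷ × 4.474 × 10⁻²⁰) = 1.224 × 10⁻²³ kg·m/s.
λ = h/p = 5.41 × 10⁻¹¹ m = 54.1 pm.

λ = 54.1 pm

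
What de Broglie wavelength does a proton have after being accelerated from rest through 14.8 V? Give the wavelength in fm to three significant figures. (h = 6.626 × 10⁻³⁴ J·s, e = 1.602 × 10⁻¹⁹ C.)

KE = eV = 1.602 × 10⁻¹⁹ × 14.80 = 2.371 × 10⁻¹⁸ J.
p = √(2mKE) = √(2 × 1.673 × 10⁻²⁷ × 2.371 × 10⁻¹⁸) = 8.907 × 10⁻²³ kg·m/s.
λ = h/p = 6.626 × 10⁻³⁴ / 8.907 × 10⁻²³ = 7.44 × 10⁻¹² m = 7440 fm.

λ = 7440 fm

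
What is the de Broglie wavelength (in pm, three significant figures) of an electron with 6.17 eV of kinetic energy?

λ = 494 pm

KE = 6.17 eV = 9.884 × 10⁻¹⁹ J.
p = √(2mKE) = √(2 × 9.109 × 10⁻³¹ × 9.884 × 10⁻¹⁹) = 1.342 × 10⁻²⁴ kg·m/s.
λ = h/p = 6.626 × 10⁻³⁴ / 1.342 × 10⁻²⁴ = 4.94 × 10⁻¹⁰ m = 494 pm.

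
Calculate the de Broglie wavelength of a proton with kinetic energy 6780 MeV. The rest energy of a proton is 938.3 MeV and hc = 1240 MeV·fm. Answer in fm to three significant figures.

Total energy E = KE + m₀c² = 6780 + 938.3 = 7718.3 MeV.
(pc)² = E² − (m₀c²)² = (7718.3)² − (938.3)² = 5.869 × 10⁷ MeV², so pc = 7661 MeV.
λ = hc/(pc) = 1240 MeV·fm / 7661 MeV = 0.162 fm.

λ = 0.162 fm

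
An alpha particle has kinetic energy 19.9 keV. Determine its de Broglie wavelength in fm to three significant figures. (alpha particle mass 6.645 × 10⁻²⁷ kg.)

λ = 102 fm

KE = 19.9 keV = 3.188 × 10⁻¹⁵ J.
p = √(2mKE) = √(2 × 6.645 × 10⁻²⁷ × 3.188 × 10⁻¹⁵) = 6.509 × 10⁻²¹ kg·m/s.
λ = h/p = 6.626 × 10⁻³⁴ / 6.509 × 10⁻²¹ = 1.02 × 10⁻¹³ m = 102 fm.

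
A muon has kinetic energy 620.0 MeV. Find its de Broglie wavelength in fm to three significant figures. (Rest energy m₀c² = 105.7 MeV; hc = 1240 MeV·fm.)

Total energy E = KE + m₀c² = 620.0 + 105.7 = 725.7 MeV.
(pc)² = E² − (m₀c²)² = (725.7)² − (105.7)² = 5.155 × 10⁵ MeV², so pc = 718.0 MeV.
λ = hc/(pc) = 1240 MeV·fm / 718.0 MeV = 1.73 fm.

λ = 1.73 fm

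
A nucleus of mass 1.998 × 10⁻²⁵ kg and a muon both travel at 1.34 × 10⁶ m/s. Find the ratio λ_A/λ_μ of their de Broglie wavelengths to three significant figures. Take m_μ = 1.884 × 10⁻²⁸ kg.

At fixed v, p = mv so λ = h/(mv) ∝ 1/m.
λ_A/λ_μ = m_μ/m_A = 1.884 × 10⁻²⁸/1.998 × 10⁻²⁵ = 9.43 × 10⁻⁴.

λ_A/λ_μ = 9.43 × 10⁻⁴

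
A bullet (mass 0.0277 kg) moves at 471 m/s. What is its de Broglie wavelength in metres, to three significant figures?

p = mv = 0.0277 × 471 = 1.305 × 10¹ kg·m/s.
λ = h/p = 6.626 × 10⁻³⁴ / 1.305 × 10¹ = 5.08 × 10⁻³⁵ m.

λ = 5.08 × 10⁻³⁵ m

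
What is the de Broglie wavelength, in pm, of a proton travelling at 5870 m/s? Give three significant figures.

λ = 67.5 pm

p = mv = 1.673 × 10⁻²⁷ × 5870 = 9.821 × 10⁻²⁴ kg·m/s.
λ = h/p = 6.626 × 10⁻³⁴ / 9.821 × 10⁻²⁴ = 6.75 × 10⁻¹¹ m = 67.5 pm.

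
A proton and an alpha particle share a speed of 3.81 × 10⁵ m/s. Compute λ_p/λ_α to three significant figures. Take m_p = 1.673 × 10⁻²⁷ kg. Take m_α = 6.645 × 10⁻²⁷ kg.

At fixed v, p = mv so λ = h/(mv) ∝ 1/m.
λ_p/λ_α = m_α/m_p = 6.645 × 10⁻²⁷/1.673 × 10⁻²⁷ = 3.97.

λ_p/λ_α = 3.97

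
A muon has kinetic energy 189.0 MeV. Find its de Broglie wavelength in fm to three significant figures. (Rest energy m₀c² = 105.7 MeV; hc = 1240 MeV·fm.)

λ = 4.51 fm

Total energy E = KE + m₀c² = 189.0 + 105.7 = 294.7 MeV.
(pc)² = E² − (m₀c²)² = (294.7)² − (105.7)² = 7.568 × 10⁴ MeV², so pc = 275.1 MeV.
λ = hc/(pc) = 1240 MeV·fm / 275.1 MeV = 4.51 fm.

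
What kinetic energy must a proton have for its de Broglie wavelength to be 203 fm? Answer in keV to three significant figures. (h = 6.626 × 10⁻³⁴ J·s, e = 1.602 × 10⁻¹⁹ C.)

p = h/λ = 6.626 × 10⁻³⁴ / 2.030 × 10⁻¹³ = 3.264 × 10⁻²¹ kg·m/s.
KE = p²/(2m) = (3.264 × 10⁻²¹)² / (2 × 1.673 × 10⁻²⁷) = 3.184 × 10⁻¹⁵ J = 19.9 keV.

KE = 19.9 keV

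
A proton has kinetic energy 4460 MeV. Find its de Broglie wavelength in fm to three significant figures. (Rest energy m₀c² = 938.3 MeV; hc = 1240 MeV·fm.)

λ = 0.233 fm

Total energy E = KE + m₀c² = 4460 + 938.3 = 5398.3 MeV.
(pc)² = E² − (m₀c²)² = (5398.3)² − (938.3)² = 2.826 × 10⁷ MeV², so pc = 5316 MeV.
λ = hc/(pc) = 1240 MeV·fm / 5316 MeV = 0.233 fm.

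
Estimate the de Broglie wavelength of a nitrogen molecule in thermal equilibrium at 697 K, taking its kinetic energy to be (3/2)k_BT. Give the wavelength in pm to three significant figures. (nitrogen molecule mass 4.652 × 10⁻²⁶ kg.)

λ = 18.1 pm

KE = (3/2)k_BT = 1.5 × 1.381 × 10⁻²³ × 697 = 1.444 × 10⁻²⁰ J.
p = √(2mKE) = √(2 × 4.652 × 10⁻²⁶ × 1.444 × 10⁻²⁰) = 3.665 × 10⁻²³ kg·m/s.
λ = h/p = 1.81 × 10⁻¹¹ m = 18.1 pm.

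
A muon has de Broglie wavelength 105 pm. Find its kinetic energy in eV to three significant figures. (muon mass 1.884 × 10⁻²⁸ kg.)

p = h/λ = 6.626 × 10⁻³⁴ / 1.050 × 10⁻¹⁰ = 6.310 × 10⁻²⁴ kg·m/s.
KE = p²/(2m) = (6.310 × 10⁻²⁴)² / (2 × 1.884 × 10⁻²⁸) = 1.057 × 10⁻¹⁹ J = 0.660 eV.

KE = 0.660 eV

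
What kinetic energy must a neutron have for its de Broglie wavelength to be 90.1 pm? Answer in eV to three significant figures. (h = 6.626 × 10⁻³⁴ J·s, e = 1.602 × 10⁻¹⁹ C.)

p = h/λ = 6.626 × 10⁻³⁴ / 9.010 × 10⁻¹¹ = 7.354 × 10⁻²⁴ kg·m/s.
KE = p²/(2m) = (7.354 × 10⁻²⁴)² / (2 × 1.675 × 10⁻²⁷) = 1.614 × 10⁻²⁰ J = 0.101 eV.

KE = 0.101 eV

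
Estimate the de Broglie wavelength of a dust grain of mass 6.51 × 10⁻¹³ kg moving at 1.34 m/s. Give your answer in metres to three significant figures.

p = mv = 6.51 × 10⁻¹³ × 1.34 = 8.723 × 10⁻¹³ kg·m/s.
λ = h/p = 6.626 × 10⁻³⁴ / 8.723 × 10⁻¹³ = 7.60 × 10⁻²² m.

λ = 7.60 × 10⁻²² m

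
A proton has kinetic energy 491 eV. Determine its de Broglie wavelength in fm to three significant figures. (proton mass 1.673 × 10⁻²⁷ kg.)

KE = 491 eV = 7.866 × 10⁻¹⁷ J.
p = √(2mKE) = √(2 × 1.673 × 10⁻²⁷ × 7.866 × 10⁻¹⁷) = 5.130 × 10⁻²² kg·m/s.
λ = h/p = 6.626 × 10⁻³⁴ / 5.130 × 10⁻²² = 1.29 × 10⁻¹² m = 1290 fm.

λ = 1290 fm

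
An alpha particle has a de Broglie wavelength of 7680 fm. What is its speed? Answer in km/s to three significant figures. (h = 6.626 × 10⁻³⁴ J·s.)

v = 13.0 km/s

p = h/λ = 6.626 × 10⁻³⁴ / 7.680 × 10⁻¹² = 8.628 × 10⁻²³ kg·m/s.
v = p/m = 8.628 × 10⁻²³ / 6.645 × 10⁻²⁷ = 1.30 × 10⁴ m/s = 13.0 km/s.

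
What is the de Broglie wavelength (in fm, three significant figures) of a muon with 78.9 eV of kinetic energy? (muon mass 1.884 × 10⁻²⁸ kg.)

KE = 78.9 eV = 1.264 × 10⁻¹⁷ J.
p = √(2mKE) = √(2 × 1.884 × 10⁻²⁸ × 1.264 × 10⁻¹⁷) = 6.901 × 10⁻²³ kg·m/s.
λ = h/p = 6.626 × 10⁻³⁴ / 6.901 × 10⁻²³ = 9.60 × 10⁻¹² m = 9600 fm.

λ = 9600 fm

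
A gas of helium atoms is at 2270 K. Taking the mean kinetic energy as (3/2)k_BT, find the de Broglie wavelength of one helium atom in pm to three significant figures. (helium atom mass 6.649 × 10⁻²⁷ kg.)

KE = (3/2)k_BT = 1.5 × 1.381 × 10⁻²³ × 2270 = 4.702 × 10⁻²⁰ J.
p = √(2mKE) = √(2 × 6.649 × 10⁻²⁷ × 4.702 × 10⁻²⁰) = 2.501 × 10⁻²³ kg·m/s.
λ = h/p = 2.65 × 10⁻¹¹ m = 26.5 pm.

λ = 26.5 pm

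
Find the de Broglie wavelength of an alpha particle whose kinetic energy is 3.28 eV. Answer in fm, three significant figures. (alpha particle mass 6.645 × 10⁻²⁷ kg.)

λ = 7930 fm

KE = 3.28 eV = 5.255 × 10⁻¹⁹ J.
p = √(2mKE) = √(2 × 6.645 × 10⁻²⁷ × 5.255 × 10⁻¹⁹) = 8.357 × 10⁻²³ kg·m/s.
λ = h/p = 6.626 × 10⁻³⁴ / 8.357 × 10⁻²³ = 7.93 × 10⁻¹² m = 7930 fm.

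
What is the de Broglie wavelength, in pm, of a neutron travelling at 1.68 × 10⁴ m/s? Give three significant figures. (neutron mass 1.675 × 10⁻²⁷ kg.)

p = mv = 1.675 × 10⁻²⁷ × 1.68 × 10⁴ = 2.814 × 10⁻²³ kg·m/s.
λ = h/p = 6.626 × 10⁻³⁴ / 2.814 × 10⁻²³ = 2.35 × 10⁻¹¹ m = 23.5 pm.

λ = 23.5 pm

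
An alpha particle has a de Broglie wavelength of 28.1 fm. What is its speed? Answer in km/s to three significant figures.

p = h/λ = 6.626 × 10⁻³⁴ / 2.810 × 10⁻¹⁴ = 2.358 × 10⁻²⁰ kg·m/s.
v = p/m = 2.358 × 10⁻²⁰ / 6.645 × 10⁻²⁷ = 3.55 × 10⁶ m/s = 3550 km/s.

v = 3550 km/s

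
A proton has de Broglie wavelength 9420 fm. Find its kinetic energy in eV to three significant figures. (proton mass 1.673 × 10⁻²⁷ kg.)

KE = 9.23 eV

p = h/λ = 6.626 × 10⁻³⁴ / 9.420 × 10⁻¹² = 7.034 × 10⁻²³ kg·m/s.
KE = p²/(2m) = (7.034 × 10⁻²³)² / (2 × 1.673 × 10⁻²⁷) = 1.479 × 10⁻¹⁸ J = 9.23 eV.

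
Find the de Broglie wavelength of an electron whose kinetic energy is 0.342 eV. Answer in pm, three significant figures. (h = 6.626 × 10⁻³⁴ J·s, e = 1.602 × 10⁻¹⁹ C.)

KE = 0.342 eV = 5.479 × 10⁻²⁰ J.
p = √(2mKE) = √(2 × 9.109 × 10⁻³¹ × 5.479 × 10⁻²⁰) = 3.159 × 10⁻²⁵ kg·m/s.
λ = h/p = 6.626 × 10⁻³⁴ / 3.159 × 10⁻²⁵ = 2.10 × 10⁻⁹ m = 2100 pm.

λ = 2100 pm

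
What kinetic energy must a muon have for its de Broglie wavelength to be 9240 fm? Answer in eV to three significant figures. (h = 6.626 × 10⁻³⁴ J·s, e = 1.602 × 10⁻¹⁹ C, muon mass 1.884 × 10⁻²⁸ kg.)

p = h/λ = 6.626 × 10⁻³⁴ / 9.240 × 10⁻¹² = 7.171 × 10⁻²³ kg·m/s.
KE = p²/(2m) = (7.171 × 10⁻²³)² / (2 × 1.884 × 10⁻²⁸) = 1.365 × 10⁻¹⁷ J = 85.2 eV.

KE = 85.2 eV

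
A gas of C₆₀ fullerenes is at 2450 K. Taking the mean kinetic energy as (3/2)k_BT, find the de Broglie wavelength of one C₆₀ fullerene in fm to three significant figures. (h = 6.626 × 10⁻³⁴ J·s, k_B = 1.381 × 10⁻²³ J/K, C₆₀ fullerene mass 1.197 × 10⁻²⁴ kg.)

λ = 1900 fm

KE = (3/2)k_BT = 1.5 × 1.381 × 10⁻²³ × 2450 = 5.075 × 10⁻²⁰ J.
p = √(2mKE) = √(2 × 1.197 × 10⁻²⁴ × 5.075 × 10⁻²⁰) = 3.486 × 10⁻²² kg·m/s.
λ = h/p = 1.90 × 10⁻¹² m = 1900 fm.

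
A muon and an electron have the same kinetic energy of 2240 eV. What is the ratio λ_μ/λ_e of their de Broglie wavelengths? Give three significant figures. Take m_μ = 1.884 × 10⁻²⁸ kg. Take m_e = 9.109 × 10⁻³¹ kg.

At fixed KE, p = √(2mKE) so λ = h/p ∝ 1/√m.
λ_μ/λ_e = √(m_e/m_μ) = √(9.109 × 10⁻³¹/1.884 × 10⁻²⁸) = √(4.835 × 10⁻³) = 0.0695.

λ_μ/λ_e = 0.0695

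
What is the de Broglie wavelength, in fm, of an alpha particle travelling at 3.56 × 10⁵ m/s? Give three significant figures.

p = mv = 6.645 × 10⁻²⁷ × 3.56 × 10⁵ = 2.366 × 10⁻²¹ kg·m/s.
λ = h/p = 6.626 × 10⁻³⁴ / 2.366 × 10⁻²¹ = 2.80 × 10⁻¹³ m = 280 fm.

λ = 280 fm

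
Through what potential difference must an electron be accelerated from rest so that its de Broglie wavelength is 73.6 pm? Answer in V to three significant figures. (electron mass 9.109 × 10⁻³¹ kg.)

p = h/λ = 6.626 × 10⁻³⁴ / 7.360 × 10⁻¹¹ = 9.003 × 10⁻²⁴ kg·m/s.
KE = p²/(2m) = 4.449 × 10⁻¹⁷ J.
V = KE/e = 4.449 × 10⁻¹⁷ / (1.602 × 10⁻¹⁹) = 278 V.

V = 278 V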